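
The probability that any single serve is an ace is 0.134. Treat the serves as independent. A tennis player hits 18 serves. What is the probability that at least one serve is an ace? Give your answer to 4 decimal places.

0.9250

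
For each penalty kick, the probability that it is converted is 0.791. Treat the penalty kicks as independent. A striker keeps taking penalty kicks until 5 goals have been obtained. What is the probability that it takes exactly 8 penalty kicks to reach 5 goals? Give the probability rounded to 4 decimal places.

0.0989

Y = trial on which the fifth success occurs; negative binomial, r=5, p=0.791.
P(Y=8) = C(7,4) · p^5 · (1−p)^3
= 35 · 0.30966 · 0.0091293 = 0.098944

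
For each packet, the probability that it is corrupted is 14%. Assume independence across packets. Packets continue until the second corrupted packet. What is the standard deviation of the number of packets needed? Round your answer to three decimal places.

Y = total packets until the second success; negative binomial with r=2, p=0.14.
SD(Y) = √[r(1−p)/p²] = √(87.75510) = 9.36777

9.368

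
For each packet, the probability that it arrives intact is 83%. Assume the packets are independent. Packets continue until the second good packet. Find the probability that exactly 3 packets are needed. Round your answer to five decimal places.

0.23423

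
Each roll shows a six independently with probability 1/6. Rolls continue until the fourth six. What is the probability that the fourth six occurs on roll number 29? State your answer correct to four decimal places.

0.0265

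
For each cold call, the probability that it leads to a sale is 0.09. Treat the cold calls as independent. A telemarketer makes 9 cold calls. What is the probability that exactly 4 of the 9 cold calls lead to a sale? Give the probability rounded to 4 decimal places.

X ~ Binomial(n=9, p=0.09).
P(X=4) = C(9,4) · p^4 · (1−p)^5
= 126 · 6.561e-05 · 0.62403 = 0.005159

0.0052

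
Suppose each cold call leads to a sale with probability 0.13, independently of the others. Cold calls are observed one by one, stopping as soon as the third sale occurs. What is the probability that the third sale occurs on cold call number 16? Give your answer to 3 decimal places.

Y = trial on which the third success occurs; negative binomial, r=3, p=0.13.
P(Y=16) = C(15,2) · p^3 · (1−p)^13
= 105 · 0.002197 · 0.16359 = 0.03774

0.038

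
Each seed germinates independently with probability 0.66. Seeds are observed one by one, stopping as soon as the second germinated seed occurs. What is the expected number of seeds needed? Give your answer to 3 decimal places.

Y = total seeds until the second success; negative binomial with r=2, p=0.66.
E[Y] = r / p = 2 / 0.66 = 3.03030

3.030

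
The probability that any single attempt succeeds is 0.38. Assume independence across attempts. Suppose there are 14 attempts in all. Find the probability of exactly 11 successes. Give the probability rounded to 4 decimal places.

0.0021

X ~ Binomial(n=14, p=0.38).
P(X=11) = C(14,11) · p^11 · (1−p)^3
= 364 · 2.3857e-05 · 0.23833 = 0.002070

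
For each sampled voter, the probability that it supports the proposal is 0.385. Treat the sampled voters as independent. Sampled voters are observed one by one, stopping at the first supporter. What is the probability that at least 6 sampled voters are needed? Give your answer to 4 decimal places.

Y = number of sampled voters to the first success; geometric, p = 0.385.
P(Y > 5) = P(first 5 all fail) = (1−p)^5 = 0.087978

0.0880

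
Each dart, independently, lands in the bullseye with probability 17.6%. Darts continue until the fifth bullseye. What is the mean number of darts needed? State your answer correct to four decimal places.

Y = total darts until the fifth success; negative binomial with r=5, p=0.176.
E[Y] = r / p = 5 / 0.176 = 28.409091

28.4091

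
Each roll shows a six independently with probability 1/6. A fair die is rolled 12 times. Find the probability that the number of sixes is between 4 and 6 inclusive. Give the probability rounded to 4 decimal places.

0.1239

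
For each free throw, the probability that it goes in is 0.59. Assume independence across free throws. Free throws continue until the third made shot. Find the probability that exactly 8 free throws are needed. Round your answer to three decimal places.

0.050

Y = trial on which the third success occurs; negative binomial, r=3, p=0.59.
P(Y=8) = C(7,2) · p^3 · (1−p)^5
= 21 · 0.20538 · 0.011586 = 0.04997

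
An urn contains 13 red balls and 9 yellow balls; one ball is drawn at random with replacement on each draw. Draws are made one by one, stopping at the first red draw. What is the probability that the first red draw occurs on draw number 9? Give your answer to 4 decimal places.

Geometric (trials to first success), p = 0.590909.
P(Y = 9) = (1−p)^8 · p = 0.00078444 · 0.590909 = 0.000464

0.0005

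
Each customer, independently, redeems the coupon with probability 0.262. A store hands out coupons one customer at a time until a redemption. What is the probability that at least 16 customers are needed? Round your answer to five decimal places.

0.01049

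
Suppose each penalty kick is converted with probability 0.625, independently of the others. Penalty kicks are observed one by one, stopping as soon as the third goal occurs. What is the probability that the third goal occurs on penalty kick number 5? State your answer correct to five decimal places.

0.20599

Y = trial on which the third success occurs; negative binomial, r=3, p=0.625.
P(Y=5) = C(4,2) · p^3 · (1−p)^2
= 6 · 0.24414 · 0.14062 = 0.2059937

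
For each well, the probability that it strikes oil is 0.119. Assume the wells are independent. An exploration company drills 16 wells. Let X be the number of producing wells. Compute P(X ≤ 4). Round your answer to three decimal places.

0.966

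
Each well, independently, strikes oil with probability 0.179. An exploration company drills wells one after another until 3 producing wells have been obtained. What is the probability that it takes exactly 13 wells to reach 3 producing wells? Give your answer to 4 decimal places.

0.0527

Y = trial on which the third success occurs; negative binomial, r=3, p=0.179.
P(Y=13) = C(12,2) · p^3 · (1−p)^10
= 66 · 0.0057353 · 0.13913 = 0.052667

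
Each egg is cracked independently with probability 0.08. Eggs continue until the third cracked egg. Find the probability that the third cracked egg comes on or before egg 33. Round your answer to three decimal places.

0.498

Finishing within 33 eggs ⇔ at least 3 successes in the first 33. With X ~ Binomial(33, 0.08), P(Y ≤ 33) = 1 − P(X ≤ 2).
  k=0: C(33,0)·0.08^0·0.92^33 = 0.06383
  k=1: C(33,1)·0.08^1·0.92^32 = 0.18315
  k=2: C(33,2)·0.08^2·0.92^31 = 0.25482
1 − 0.50180 = 0.49820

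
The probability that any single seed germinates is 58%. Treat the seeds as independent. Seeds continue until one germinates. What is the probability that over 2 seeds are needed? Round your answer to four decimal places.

0.1764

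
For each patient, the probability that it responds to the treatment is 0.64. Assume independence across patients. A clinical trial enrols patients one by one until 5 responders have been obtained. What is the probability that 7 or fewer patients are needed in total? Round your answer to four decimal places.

0.5094

Finishing within 7 patients ⇔ at least 5 successes in the first 7. With X ~ Binomial(7, 0.64), P(Y ≤ 7) = 1 − P(X ≤ 4).
  k=0: C(7,0)·0.64^0·0.36^7 = 0.000784
  k=1: C(7,1)·0.64^1·0.36^6 = 0.009752
  k=2: C(7,2)·0.64^2·0.36^5 = 0.052011
  k=3: C(7,3)·0.64^3·0.36^4 = 0.154105
  k=4: C(7,4)·0.64^4·0.36^3 = 0.273965
1 − 0.490617 = 0.509383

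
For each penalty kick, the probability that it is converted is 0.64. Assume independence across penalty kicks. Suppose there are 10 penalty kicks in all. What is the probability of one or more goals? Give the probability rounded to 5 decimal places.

P(at least one) = 1 − P(none) = 1 − (1 − 0.64)^10
= 1 − 0.0000366 = 0.9999634

0.99996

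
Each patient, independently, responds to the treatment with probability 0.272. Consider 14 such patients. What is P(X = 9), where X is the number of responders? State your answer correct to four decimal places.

X ~ Binomial(n=14, p=0.272).
P(X=9) = C(14,9) · p^9 · (1−p)^5
= 2002 · 8.1493e-06 · 0.20448 = 0.003336

0.0033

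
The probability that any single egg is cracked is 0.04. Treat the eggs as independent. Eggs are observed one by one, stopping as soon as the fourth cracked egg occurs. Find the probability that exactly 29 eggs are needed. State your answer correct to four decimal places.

Y = trial on which the fourth success occurs; negative binomial, r=4, p=0.04.
P(Y=29) = C(28,3) · p^4 · (1−p)^25
= 3276 · 2.56e-06 · 0.3604 = 0.003022

0.0030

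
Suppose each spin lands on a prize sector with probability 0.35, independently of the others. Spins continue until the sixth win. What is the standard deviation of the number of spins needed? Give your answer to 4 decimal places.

Y = total spins until the sixth success; negative binomial with r=6, p=0.35.
SD(Y) = √[r(1−p)/p²] = √(31.836735) = 5.642405

5.6424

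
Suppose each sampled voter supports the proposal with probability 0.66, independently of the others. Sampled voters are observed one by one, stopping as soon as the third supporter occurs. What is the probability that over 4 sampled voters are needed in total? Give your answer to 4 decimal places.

Needing more than 4 sampled voters ⇔ fewer than 3 successes in the first 4. With X ~ Binomial(4, 0.66), P(Y > 4) = P(X ≤ 2).
  k=0: C(4,0)·0.66^0·0.34^4 = 0.013363
  k=1: C(4,1)·0.66^1·0.34^3 = 0.103763
  k=2: C(4,2)·0.66^2·0.34^2 = 0.302132
P(X ≤ 2) = 0.419258

0.4193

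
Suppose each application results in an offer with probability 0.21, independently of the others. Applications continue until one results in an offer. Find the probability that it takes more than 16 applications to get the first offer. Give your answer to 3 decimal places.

Y = number of applications to the first success; geometric, p = 0.21.
P(Y > 16) = P(first 16 all fail) = (1−p)^16 = 0.02302

0.023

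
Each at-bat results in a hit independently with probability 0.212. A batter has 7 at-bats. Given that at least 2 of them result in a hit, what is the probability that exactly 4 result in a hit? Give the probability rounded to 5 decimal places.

0.07586

X ~ Binomial(7, 0.212). Want P(X=4 | X≥2) = P(X=4) / P(X≥2).
P(X=4) = C(7,4)·0.212^4·0.788^3 = 0.0345932
P(X≥2) = 1 − 0.1886616 − 0.3552967 = 0.4560417
Ratio = 0.0345932 / 0.4560417 = 0.0758552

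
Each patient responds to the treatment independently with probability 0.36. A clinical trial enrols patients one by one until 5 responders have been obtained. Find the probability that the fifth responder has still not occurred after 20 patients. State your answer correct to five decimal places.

Needing more than 20 patients ⇔ fewer than 5 successes in the first 20. With X ~ Binomial(20, 0.36), P(Y > 20) = P(X ≤ 4).
  k=0: C(20,0)·0.36^0·0.64^20 = 0.0001329
  k=1: C(20,1)·0.36^1·0.64^19 = 0.0014954
  k=2: C(20,2)·0.36^2·0.64^18 = 0.0079909
  k=3: C(20,3)·0.36^3·0.64^17 = 0.0269694
  k=4: C(20,4)·0.36^4·0.64^16 = 0.0644738
P(X ≤ 4) = 0.1010625

0.10106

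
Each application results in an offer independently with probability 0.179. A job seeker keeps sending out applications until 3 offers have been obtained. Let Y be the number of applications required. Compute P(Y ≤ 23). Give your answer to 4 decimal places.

Finishing within 23 applications ⇔ at least 3 successes in the first 23. With X ~ Binomial(23, 0.179), P(Y ≤ 23) = 1 − P(X ≤ 2).
  k=0: C(23,0)·0.179^0·0.821^23 = 0.010713
  k=1: C(23,1)·0.179^1·0.821^22 = 0.053719
  k=2: C(23,2)·0.179^2·0.821^21 = 0.128835
1 − 0.193267 = 0.806733

0.8067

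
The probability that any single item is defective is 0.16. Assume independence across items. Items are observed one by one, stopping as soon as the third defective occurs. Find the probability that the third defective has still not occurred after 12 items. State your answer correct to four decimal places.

Needing more than 12 items ⇔ fewer than 3 successes in the first 12. With X ~ Binomial(12, 0.16), P(Y > 12) = P(X ≤ 2).
  k=0: C(12,0)·0.16^0·0.84^12 = 0.123410
  k=1: C(12,1)·0.16^1·0.84^11 = 0.282081
  k=2: C(12,2)·0.16^2·0.84^10 = 0.295513
P(X ≤ 2) = 0.701004

0.7010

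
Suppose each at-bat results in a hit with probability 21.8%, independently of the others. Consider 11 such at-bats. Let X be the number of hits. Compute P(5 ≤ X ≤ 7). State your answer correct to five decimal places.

X ~ Binomial(11, 0.218); P(5 ≤ X ≤ 7) = Σ C(11,k) p^k (1−p)^(11−k) over k:
  k=5: C(11,5)·0.218^5·0.782^6 = 0.0520194
  k=6: C(11,6)·0.218^6·0.782^5 = 0.0145016
  k=7: C(11,7)·0.218^7·0.782^4 = 0.0028876
Total = 0.0694085

0.06941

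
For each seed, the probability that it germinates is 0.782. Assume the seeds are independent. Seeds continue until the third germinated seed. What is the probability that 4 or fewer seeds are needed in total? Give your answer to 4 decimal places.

Finishing within 4 seeds ⇔ at least 3 successes in the first 4. With X ~ Binomial(4, 0.782), P(Y ≤ 4) = 1 − P(X ≤ 2).
  k=0: C(4,0)·0.782^0·0.218^4 = 0.002259
  k=1: C(4,1)·0.782^1·0.218^3 = 0.032407
  k=2: C(4,2)·0.782^2·0.218^2 = 0.174372
1 − 0.209038 = 0.790962

0.7910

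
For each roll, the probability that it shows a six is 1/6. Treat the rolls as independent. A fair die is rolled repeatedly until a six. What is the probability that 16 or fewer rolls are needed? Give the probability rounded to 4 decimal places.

0.9459

Y = number of rolls to the first success; geometric, p = 0.166667.
P(Y ≤ 16) = 1 − (1−p)^16 = 1 − 0.054088 = 0.945912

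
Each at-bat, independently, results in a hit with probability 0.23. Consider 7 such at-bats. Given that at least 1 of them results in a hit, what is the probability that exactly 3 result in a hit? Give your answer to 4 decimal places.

0.1783

X ~ Binomial(7, 0.23). Want P(X=3 | X≥1) = P(X=3) / P(X≥1).
P(X=3) = C(7,3)·0.23^3·0.77^4 = 0.149697
P(X≥1) = 1 − 0.160485 = 0.839515
Ratio = 0.149697 / 0.839515 = 0.178314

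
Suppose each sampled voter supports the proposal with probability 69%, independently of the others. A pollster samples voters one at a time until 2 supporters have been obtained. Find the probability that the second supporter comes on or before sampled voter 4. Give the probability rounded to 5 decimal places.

Finishing within 4 sampled voters ⇔ at least 2 successes in the first 4. With X ~ Binomial(4, 0.69), P(Y ≤ 4) = 1 − P(X ≤ 1).
  k=0: C(4,0)·0.69^0·0.31^4 = 0.0092352
  k=1: C(4,1)·0.69^1·0.31^3 = 0.0822232
1 − 0.0914584 = 0.9085416

0.90854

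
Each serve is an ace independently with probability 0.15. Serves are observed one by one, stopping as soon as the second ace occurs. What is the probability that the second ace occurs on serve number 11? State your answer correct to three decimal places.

0.052

Y = trial on which the second success occurs; negative binomial, r=2, p=0.15.
P(Y=11) = C(10,1) · p^2 · (1−p)^9
= 10 · 0.0225 · 0.23162 = 0.05211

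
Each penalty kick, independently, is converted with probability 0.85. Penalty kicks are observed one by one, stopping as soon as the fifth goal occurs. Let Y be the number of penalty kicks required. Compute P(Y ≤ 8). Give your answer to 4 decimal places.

0.9786

Finishing within 8 penalty kicks ⇔ at least 5 successes in the first 8. With X ~ Binomial(8, 0.85), P(Y ≤ 8) = 1 − P(X ≤ 4).
  k=0: C(8,0)·0.85^0·0.15^8 = 0.000000
  k=1: C(8,1)·0.85^1·0.15^7 = 0.000012
  k=2: C(8,2)·0.85^2·0.15^6 = 0.000230
  k=3: C(8,3)·0.85^3·0.15^5 = 0.002612
  k=4: C(8,4)·0.85^4·0.15^4 = 0.018499
1 − 0.021352 = 0.978648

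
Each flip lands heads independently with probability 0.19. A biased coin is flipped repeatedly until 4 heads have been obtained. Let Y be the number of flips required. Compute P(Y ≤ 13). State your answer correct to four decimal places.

Finishing within 13 flips ⇔ at least 4 successes in the first 13. With X ~ Binomial(13, 0.19), P(Y ≤ 13) = 1 − P(X ≤ 3).
  k=0: C(13,0)·0.19^0·0.81^13 = 0.064611
  k=1: C(13,1)·0.19^1·0.81^12 = 0.197023
  k=2: C(13,2)·0.19^2·0.81^11 = 0.277292
  k=3: C(13,3)·0.19^3·0.81^10 = 0.238494
1 − 0.777419 = 0.222581

0.2226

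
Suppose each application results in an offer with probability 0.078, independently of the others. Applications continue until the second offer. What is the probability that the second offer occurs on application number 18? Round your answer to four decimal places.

Y = trial on which the second success occurs; negative binomial, r=2, p=0.078.
P(Y=18) = C(17,1) · p^2 · (1−p)^16
= 17 · 0.006084 · 0.27271 = 0.028205

0.0282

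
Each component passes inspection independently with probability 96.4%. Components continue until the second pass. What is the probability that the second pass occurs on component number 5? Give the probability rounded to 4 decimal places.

0.0002

Y = trial on which the second success occurs; negative binomial, r=2, p=0.964.
P(Y=5) = C(4,1) · p^2 · (1−p)^3
= 4 · 0.9293 · 4.6656e-05 = 0.000173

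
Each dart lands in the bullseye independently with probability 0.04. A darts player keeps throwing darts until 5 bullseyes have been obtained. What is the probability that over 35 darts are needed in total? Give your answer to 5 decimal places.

0.98779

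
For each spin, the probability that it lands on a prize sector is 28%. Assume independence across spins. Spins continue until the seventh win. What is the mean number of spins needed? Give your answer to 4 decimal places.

25.0000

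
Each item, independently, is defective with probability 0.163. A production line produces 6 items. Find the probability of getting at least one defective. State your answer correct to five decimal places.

P(at least one) = 1 − P(none) = 1 − (1 − 0.163)^6
= 1 − 0.3438371 = 0.6561629

0.65616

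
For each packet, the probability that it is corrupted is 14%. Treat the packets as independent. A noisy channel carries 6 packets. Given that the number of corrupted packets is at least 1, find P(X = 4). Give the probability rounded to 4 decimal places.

X ~ Binomial(6, 0.14). Want P(X=4 | X≥1) = P(X=4) / P(X≥1).
P(X=4) = C(6,4)·0.14^4·0.86^2 = 0.004262
P(X≥1) = 1 − 0.404567 = 0.595433
Ratio = 0.004262 / 0.595433 = 0.007158

0.0072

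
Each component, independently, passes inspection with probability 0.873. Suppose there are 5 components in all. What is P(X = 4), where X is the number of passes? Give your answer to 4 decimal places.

X ~ Binomial(n=5, p=0.873).
P(X=4) = C(5,4) · p^4 · (1−p)^1
= 5 · 0.58084 · 0.127 = 0.368834

0.3688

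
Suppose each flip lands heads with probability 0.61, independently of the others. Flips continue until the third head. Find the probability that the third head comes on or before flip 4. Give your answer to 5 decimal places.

0.49255

Finishing within 4 flips ⇔ at least 3 successes in the first 4. With X ~ Binomial(4, 0.61), P(Y ≤ 4) = 1 − P(X ≤ 2).
  k=0: C(4,0)·0.61^0·0.39^4 = 0.0231344
  k=1: C(4,1)·0.61^1·0.39^3 = 0.1447384
  k=2: C(4,2)·0.61^2·0.39^2 = 0.3395785
1 − 0.5074512 = 0.4925488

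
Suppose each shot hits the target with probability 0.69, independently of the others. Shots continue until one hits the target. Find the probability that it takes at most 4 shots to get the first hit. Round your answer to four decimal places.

0.9908

Y = number of shots to the first success; geometric, p = 0.69.
P(Y ≤ 4) = 1 − (1−p)^4 = 1 − 0.009235 = 0.990765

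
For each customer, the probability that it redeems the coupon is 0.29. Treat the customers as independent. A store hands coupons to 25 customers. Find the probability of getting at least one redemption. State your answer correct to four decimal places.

P(at least one) = 1 − P(none) = 1 − (1 − 0.29)^25
= 1 − 0.000191 = 0.999809

0.9998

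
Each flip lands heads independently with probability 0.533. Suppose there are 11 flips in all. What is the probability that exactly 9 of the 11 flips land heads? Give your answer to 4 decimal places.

0.0416

X ~ Binomial(n=11, p=0.533).
P(X=9) = C(11,9) · p^9 · (1−p)^2
= 55 · 0.0034717 · 0.21809 = 0.041643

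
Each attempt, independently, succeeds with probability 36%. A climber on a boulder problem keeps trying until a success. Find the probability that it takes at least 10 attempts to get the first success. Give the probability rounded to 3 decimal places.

0.018

Y = number of attempts to the first success; geometric, p = 0.36.
P(Y > 9) = P(first 9 all fail) = (1−p)^9 = 0.01801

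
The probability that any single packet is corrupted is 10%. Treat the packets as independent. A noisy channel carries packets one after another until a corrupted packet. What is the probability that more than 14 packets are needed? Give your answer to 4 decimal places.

0.2288

Y = number of packets to the first success; geometric, p = 0.10.
P(Y > 14) = P(first 14 all fail) = (1−p)^14 = 0.228768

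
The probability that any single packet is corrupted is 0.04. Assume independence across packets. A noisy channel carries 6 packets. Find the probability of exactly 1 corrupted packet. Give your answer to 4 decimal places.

0.1957

X ~ Binomial(n=6, p=0.04).
P(X=1) = C(6,1) · p^1 · (1−p)^5
= 6 · 0.04 · 0.81537 = 0.195689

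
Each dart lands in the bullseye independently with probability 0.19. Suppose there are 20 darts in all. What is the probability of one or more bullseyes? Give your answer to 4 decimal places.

P(at least one) = 1 − P(none) = 1 − (1 − 0.19)^20
= 1 − 0.014781 = 0.985219

0.9852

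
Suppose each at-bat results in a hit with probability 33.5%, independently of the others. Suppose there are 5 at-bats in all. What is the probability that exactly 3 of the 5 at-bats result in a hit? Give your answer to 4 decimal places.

X ~ Binomial(n=5, p=0.335).
P(X=3) = C(5,3) · p^3 · (1−p)^2
= 10 · 0.037595 · 0.44222 = 0.166256

0.1663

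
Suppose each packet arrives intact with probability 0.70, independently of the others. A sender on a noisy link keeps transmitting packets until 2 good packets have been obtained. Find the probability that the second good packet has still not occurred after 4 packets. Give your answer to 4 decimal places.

Needing more than 4 packets ⇔ fewer than 2 successes in the first 4. With X ~ Binomial(4, 0.70), P(Y > 4) = P(X ≤ 1).
  k=0: C(4,0)·0.70^0·0.30^4 = 0.008100
  k=1: C(4,1)·0.70^1·0.30^3 = 0.075600
P(X ≤ 1) = 0.083700

0.0837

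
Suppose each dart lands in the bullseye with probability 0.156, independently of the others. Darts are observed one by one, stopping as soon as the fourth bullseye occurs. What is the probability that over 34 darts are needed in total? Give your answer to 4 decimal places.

0.2011

Needing more than 34 darts ⇔ fewer than 4 successes in the first 34. With X ~ Binomial(34, 0.156), P(Y > 34) = P(X ≤ 3).
  k=0: C(34,0)·0.156^0·0.844^34 = 0.003131
  k=1: C(34,1)·0.156^1·0.844^33 = 0.019675
  k=2: C(34,2)·0.156^2·0.844^32 = 0.060003
  k=3: C(34,3)·0.156^3·0.844^31 = 0.118299
P(X ≤ 3) = 0.201107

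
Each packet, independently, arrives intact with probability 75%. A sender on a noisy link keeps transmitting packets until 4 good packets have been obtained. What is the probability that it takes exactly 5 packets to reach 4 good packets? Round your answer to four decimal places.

0.3164

Y = trial on which the fourth success occurs; negative binomial, r=4, p=0.75.
P(Y=5) = C(4,3) · p^4 · (1−p)^1
= 4 · 0.31641 · 0.25 = 0.316406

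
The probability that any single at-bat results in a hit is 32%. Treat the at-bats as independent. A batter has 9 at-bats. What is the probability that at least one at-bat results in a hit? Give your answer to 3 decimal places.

P(at least one) = 1 − P(none) = 1 − (1 − 0.32)^9
= 1 − 0.03109 = 0.96891

0.969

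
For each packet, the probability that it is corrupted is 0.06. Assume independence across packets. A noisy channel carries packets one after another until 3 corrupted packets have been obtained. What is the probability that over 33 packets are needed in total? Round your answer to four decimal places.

Needing more than 33 packets ⇔ fewer than 3 successes in the first 33. With X ~ Binomial(33, 0.06), P(Y > 33) = P(X ≤ 2).
  k=0: C(33,0)·0.06^0·0.94^33 = 0.129783
  k=1: C(33,1)·0.06^1·0.94^32 = 0.273374
  k=2: C(33,2)·0.06^2·0.94^31 = 0.279190
P(X ≤ 2) = 0.682347

0.6823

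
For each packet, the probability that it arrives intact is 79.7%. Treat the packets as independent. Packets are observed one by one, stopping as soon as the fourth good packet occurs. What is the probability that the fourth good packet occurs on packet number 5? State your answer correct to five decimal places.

Y = trial on which the fourth success occurs; negative binomial, r=4, p=0.797.
P(Y=5) = C(4,3) · p^4 · (1−p)^1
= 4 · 0.40349 · 0.203 = 0.3276343

0.32763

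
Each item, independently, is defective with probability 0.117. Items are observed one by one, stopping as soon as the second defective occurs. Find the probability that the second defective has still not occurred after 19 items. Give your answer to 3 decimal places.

Needing more than 19 items ⇔ fewer than 2 successes in the first 19. With X ~ Binomial(19, 0.117), P(Y > 19) = P(X ≤ 1).
  k=0: C(19,0)·0.117^0·0.883^19 = 0.09403
  k=1: C(19,1)·0.117^1·0.883^18 = 0.23672
P(X ≤ 1) = 0.33075

0.331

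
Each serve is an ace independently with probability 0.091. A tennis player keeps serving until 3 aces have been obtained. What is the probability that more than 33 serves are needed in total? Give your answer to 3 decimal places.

Needing more than 33 serves ⇔ fewer than 3 successes in the first 33. With X ~ Binomial(33, 0.091), P(Y > 33) = P(X ≤ 2).
  k=0: C(33,0)·0.091^0·0.909^33 = 0.04291
  k=1: C(33,1)·0.091^1·0.909^32 = 0.14177
  k=2: C(33,2)·0.091^2·0.909^31 = 0.22709
P(X ≤ 2) = 0.41178

0.412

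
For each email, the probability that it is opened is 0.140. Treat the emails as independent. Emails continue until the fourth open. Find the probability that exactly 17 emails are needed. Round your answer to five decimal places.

0.03028

Y = trial on which the fourth success occurs; negative binomial, r=4, p=0.14.
P(Y=17) = C(16,3) · p^4 · (1−p)^13
= 560 · 0.00038416 · 0.14076 = 0.0302817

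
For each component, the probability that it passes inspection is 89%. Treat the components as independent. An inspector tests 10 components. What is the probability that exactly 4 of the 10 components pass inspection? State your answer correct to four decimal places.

0.0002

X ~ Binomial(n=10, p=0.89).
P(X=4) = C(10,4) · p^4 · (1−p)^6
= 210 · 0.62742 · 1.7716e-06 = 0.000233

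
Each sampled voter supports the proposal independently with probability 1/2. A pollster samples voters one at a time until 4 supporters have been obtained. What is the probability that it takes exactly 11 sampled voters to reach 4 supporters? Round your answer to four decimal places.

Y = trial on which the fourth success occurs; negative binomial, r=4, p=0.50.
P(Y=11) = C(10,3) · p^4 · (1−p)^7
= 120 · 0.0625 · 0.0078125 = 0.058594

0.0586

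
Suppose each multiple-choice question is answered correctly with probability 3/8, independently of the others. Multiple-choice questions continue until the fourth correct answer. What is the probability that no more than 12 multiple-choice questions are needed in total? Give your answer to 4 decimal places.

Finishing within 12 multiple-choice questions ⇔ at least 4 successes in the first 12. With X ~ Binomial(12, 0.375), P(Y ≤ 12) = 1 − P(X ≤ 3).
  k=0: C(12,0)·0.375^0·0.625^12 = 0.003553
  k=1: C(12,1)·0.375^1·0.625^11 = 0.025580
  k=2: C(12,2)·0.375^2·0.625^10 = 0.084412
  k=3: C(12,3)·0.375^3·0.625^9 = 0.168825
1 − 0.282370 = 0.717630

0.7176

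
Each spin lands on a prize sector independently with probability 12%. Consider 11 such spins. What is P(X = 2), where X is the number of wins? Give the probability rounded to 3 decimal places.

X ~ Binomial(n=11, p=0.12).
P(X=2) = C(11,2) · p^2 · (1−p)^9
= 55 · 0.0144 · 0.31648 = 0.25065

0.251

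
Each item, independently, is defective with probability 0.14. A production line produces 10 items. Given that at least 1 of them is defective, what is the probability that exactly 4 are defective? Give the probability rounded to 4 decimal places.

0.0419

X ~ Binomial(10, 0.14). Want P(X=4 | X≥1) = P(X=4) / P(X≥1).
P(X=4) = C(10,4)·0.14^4·0.86^6 = 0.032638
P(X≥1) = 1 − 0.221302 = 0.778698
Ratio = 0.032638 / 0.778698 = 0.041913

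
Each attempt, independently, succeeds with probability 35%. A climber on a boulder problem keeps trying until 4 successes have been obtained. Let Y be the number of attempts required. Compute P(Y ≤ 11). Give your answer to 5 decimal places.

Finishing within 11 attempts ⇔ at least 4 successes in the first 11. With X ~ Binomial(11, 0.35), P(Y ≤ 11) = 1 − P(X ≤ 3).
  k=0: C(11,0)·0.35^0·0.65^11 = 0.0087508
  k=1: C(11,1)·0.35^1·0.65^10 = 0.0518316
  k=2: C(11,2)·0.35^2·0.65^9 = 0.1395465
  k=3: C(11,3)·0.35^3·0.65^8 = 0.2254213
1 − 0.4255501 = 0.5744499

0.57445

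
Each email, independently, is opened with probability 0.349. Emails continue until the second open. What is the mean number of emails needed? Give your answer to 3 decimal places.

5.731

Y = total emails until the second success; negative binomial with r=2, p=0.349.
E[Y] = r / p = 2 / 0.349 = 5.73066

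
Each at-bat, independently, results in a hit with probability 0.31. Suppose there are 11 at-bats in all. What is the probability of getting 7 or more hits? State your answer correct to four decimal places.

0.0260

X ~ Binomial(11, 0.31); P(X ≥ 7) = Σ C(11,k) p^k (1−p)^(11−k) over k:
  k=7: C(11,7)·0.31^7·0.69^4 = 0.020580
  k=8: C(11,8)·0.31^8·0.69^3 = 0.004623
  k=9: C(11,9)·0.31^9·0.69^2 = 0.000692
  k=10: C(11,10)·0.31^10·0.69^1 = 0.000062
  k=11: C(11,11)·0.31^11·0.69^0 = 0.000003
Total = 0.025960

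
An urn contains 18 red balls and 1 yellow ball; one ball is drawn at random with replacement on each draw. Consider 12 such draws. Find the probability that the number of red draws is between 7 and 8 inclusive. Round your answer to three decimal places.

0.003

X ~ Binomial(12, 0.947368); P(7 ≤ X ≤ 8) = Σ C(12,k) p^k (1−p)^(12−k) over k:
  k=7: C(12,7)·0.947368^7·0.052632^5 = 0.00022
  k=8: C(12,8)·0.947368^8·0.052632^4 = 0.00246
Total = 0.00268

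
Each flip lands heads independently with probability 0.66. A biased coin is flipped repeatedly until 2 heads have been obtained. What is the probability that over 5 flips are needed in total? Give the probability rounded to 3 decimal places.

Needing more than 5 flips ⇔ fewer than 2 successes in the first 5. With X ~ Binomial(5, 0.66), P(Y > 5) = P(X ≤ 1).
  k=0: C(5,0)·0.66^0·0.34^5 = 0.00454
  k=1: C(5,1)·0.66^1·0.34^4 = 0.04410
P(X ≤ 1) = 0.04864

0.049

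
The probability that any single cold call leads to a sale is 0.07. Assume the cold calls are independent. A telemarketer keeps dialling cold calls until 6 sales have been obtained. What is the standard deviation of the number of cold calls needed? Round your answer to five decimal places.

33.74575

Y = total cold calls until the sixth success; negative binomial with r=6, p=0.07.
SD(Y) = √[r(1−p)/p²] = √(1138.7755102) = 33.7457480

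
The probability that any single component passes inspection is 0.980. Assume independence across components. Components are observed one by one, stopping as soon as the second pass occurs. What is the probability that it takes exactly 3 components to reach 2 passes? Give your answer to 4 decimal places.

Y = trial on which the second success occurs; negative binomial, r=2, p=0.98.
P(Y=3) = C(2,1) · p^2 · (1−p)^1
= 2 · 0.9604 · 0.02 = 0.038416

0.0384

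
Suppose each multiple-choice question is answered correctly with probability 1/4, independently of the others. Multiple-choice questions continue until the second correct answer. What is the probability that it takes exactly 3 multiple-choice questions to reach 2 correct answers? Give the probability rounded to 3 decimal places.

Y = trial on which the second success occurs; negative binomial, r=2, p=0.25.
P(Y=3) = C(2,1) · p^2 · (1−p)^1
= 2 · 0.0625 · 0.75 = 0.09375

0.094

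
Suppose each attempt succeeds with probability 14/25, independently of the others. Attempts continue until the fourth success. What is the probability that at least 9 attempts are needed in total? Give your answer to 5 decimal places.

0.24161

Needing more than 8 attempts ⇔ fewer than 4 successes in the first 8. With X ~ Binomial(8, 0.56), P(Y > 8) = P(X ≤ 3).
  k=0: C(8,0)·0.56^0·0.44^8 = 0.0014048
  k=1: C(8,1)·0.56^1·0.44^7 = 0.0143036
  k=2: C(8,2)·0.56^2·0.44^6 = 0.0637162
  k=3: C(8,3)·0.56^3·0.44^5 = 0.1621868
P(X ≤ 3) = 0.2416115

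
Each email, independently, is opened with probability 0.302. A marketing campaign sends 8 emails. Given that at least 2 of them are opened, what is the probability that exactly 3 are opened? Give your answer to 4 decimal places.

0.3414

X ~ Binomial(8, 0.302). Want P(X=3 | X≥2) = P(X=3) / P(X≥2).
P(X=3) = C(8,3)·0.302^3·0.698^5 = 0.255556
P(X≥2) = 1 − 0.056343 − 0.195023 = 0.748634
Ratio = 0.255556 / 0.748634 = 0.341363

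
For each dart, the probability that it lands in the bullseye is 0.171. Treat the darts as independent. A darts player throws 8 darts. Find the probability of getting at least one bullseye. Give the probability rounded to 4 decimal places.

P(at least one) = 1 − P(none) = 1 − (1 − 0.171)^8
= 1 − 0.223067 = 0.776933

0.7769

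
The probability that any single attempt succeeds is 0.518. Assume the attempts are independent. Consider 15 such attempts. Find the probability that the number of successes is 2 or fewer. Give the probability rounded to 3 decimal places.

0.002

X ~ Binomial(15, 0.518); P(X ≤ 2) = Σ C(15,k) p^k (1−p)^(15−k) over k:
  k=0: C(15,0)·0.518^0·0.482^15 = 0.00002
  k=1: C(15,1)·0.518^1·0.482^14 = 0.00028
  k=2: C(15,2)·0.518^2·0.482^13 = 0.00214
Total = 0.00244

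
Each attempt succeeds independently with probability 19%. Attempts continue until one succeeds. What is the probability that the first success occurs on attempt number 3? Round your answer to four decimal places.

0.1247

Geometric (trials to first success), p = 0.19.
P(Y = 3) = (1−p)^2 · p = 0.6561 · 0.19 = 0.124659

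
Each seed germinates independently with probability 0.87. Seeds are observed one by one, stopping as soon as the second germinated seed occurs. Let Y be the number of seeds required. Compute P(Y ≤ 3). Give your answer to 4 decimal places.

0.9537

Finishing within 3 seeds ⇔ at least 2 successes in the first 3. With X ~ Binomial(3, 0.87), P(Y ≤ 3) = 1 − P(X ≤ 1).
  k=0: C(3,0)·0.87^0·0.13^3 = 0.002197
  k=1: C(3,1)·0.87^1·0.13^2 = 0.044109
1 − 0.046306 = 0.953694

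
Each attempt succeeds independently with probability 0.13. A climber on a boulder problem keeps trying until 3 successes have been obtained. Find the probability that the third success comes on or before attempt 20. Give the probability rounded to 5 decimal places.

0.49204

Finishing within 20 attempts ⇔ at least 3 successes in the first 20. With X ~ Binomial(20, 0.13), P(Y ≤ 20) = 1 − P(X ≤ 2).
  k=0: C(20,0)·0.13^0·0.87^20 = 0.0617142
  k=1: C(20,1)·0.13^1·0.87^19 = 0.1844332
  k=2: C(20,2)·0.13^2·0.87^18 = 0.2618104
1 − 0.5079578 = 0.4920422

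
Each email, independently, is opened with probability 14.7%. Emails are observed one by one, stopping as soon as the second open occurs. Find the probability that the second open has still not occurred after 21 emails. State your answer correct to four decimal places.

0.1639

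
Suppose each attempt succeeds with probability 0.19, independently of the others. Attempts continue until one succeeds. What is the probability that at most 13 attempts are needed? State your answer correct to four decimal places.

Y = number of attempts to the first success; geometric, p = 0.19.
P(Y ≤ 13) = 1 − (1−p)^13 = 1 − 0.064611 = 0.935389

0.9354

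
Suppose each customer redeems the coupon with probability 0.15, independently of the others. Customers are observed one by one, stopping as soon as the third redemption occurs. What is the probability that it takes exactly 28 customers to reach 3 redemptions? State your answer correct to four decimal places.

0.0204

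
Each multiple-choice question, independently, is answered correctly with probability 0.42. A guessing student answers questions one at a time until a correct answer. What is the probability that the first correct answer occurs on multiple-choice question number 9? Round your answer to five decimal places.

Geometric (trials to first success), p = 0.42.
P(Y = 9) = (1−p)^8 · p = 0.012806 · 0.42 = 0.0053786

0.00538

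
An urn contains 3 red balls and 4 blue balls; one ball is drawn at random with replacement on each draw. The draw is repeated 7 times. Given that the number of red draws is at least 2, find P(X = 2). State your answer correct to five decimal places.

0.26837

X ~ Binomial(7, 0.428571). Want P(X=2 | X≥2) = P(X=2) / P(X≥2).
P(X=2) = C(7,2)·0.428571^2·0.571429^5 = 0.2350041
P(X≥2) = 1 − 0.0198945 − 0.1044463 = 0.8756592
Ratio = 0.2350041 / 0.8756592 = 0.2683740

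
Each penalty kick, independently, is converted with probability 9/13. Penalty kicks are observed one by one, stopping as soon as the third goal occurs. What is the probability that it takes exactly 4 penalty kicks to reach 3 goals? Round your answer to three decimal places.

Y = trial on which the third success occurs; negative binomial, r=3, p=0.692308.
P(Y=4) = C(3,2) · p^3 · (1−p)^1
= 3 · 0.33182 · 0.30769 = 0.30629

0.306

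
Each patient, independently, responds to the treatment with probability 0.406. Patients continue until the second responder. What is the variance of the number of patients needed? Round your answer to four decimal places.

7.2072

Y = total patients until the second success; negative binomial with r=2, p=0.406.
Var(Y) = r(1−p)/p² = 2·0.594 / 0.406² = 7.207163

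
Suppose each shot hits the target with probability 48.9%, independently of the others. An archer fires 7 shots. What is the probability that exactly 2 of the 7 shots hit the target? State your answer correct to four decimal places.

X ~ Binomial(n=7, p=0.489).
P(X=2) = C(7,2) · p^2 · (1−p)^5
= 21 · 0.23912 · 0.034842 = 0.174961

0.1750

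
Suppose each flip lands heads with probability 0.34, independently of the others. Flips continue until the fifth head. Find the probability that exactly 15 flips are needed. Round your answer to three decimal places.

Y = trial on which the fifth success occurs; negative binomial, r=5, p=0.34.
P(Y=15) = C(14,4) · p^5 · (1−p)^10
= 1001 · 0.0045435 · 0.015683 = 0.07133

0.071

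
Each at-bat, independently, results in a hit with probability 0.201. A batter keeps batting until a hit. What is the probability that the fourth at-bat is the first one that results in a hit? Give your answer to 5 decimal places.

Geometric (trials to first success), p = 0.201.
P(Y = 4) = (1−p)^3 · p = 0.51008 · 0.201 = 0.1025266

0.10253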